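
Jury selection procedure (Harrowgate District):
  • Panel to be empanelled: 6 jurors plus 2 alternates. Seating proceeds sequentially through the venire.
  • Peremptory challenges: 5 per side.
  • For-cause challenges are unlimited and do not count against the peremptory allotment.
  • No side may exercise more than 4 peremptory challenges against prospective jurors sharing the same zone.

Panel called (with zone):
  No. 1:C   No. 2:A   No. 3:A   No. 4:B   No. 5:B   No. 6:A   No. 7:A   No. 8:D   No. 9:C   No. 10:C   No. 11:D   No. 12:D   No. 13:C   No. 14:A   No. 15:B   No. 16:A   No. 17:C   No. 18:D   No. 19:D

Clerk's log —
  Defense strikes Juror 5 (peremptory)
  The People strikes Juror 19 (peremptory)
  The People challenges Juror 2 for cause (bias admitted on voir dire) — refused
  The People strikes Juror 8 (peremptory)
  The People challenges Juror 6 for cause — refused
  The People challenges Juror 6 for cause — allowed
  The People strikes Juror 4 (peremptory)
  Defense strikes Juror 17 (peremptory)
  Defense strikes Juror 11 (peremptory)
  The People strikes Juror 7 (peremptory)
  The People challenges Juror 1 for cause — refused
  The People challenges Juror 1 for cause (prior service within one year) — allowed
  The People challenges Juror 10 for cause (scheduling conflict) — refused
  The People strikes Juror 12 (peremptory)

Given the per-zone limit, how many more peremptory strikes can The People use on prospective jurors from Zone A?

0

The People peremptories so far: #19, #8, #4, #7, #12 — 5 of 5 used, 0 left overall.
Against Zone A: #7 — 1 used; per-zone cap 4 leaves 3.
Binding limit: min(0, 3) = 0.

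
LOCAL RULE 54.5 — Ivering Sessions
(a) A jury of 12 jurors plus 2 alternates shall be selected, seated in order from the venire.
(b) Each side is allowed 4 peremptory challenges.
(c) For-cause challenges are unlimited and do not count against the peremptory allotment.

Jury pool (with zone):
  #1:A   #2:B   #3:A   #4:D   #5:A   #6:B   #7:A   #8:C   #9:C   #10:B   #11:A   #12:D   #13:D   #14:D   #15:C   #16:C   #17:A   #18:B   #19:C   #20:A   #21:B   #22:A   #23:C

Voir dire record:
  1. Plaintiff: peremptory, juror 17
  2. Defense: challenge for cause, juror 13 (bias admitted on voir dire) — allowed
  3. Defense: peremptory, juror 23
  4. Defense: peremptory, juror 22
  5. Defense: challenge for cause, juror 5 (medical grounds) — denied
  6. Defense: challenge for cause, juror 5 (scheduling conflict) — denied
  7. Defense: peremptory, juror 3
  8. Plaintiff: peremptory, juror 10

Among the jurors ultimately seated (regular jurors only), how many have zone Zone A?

4

Removed: #3, #10, #13, #17, #22, #23.
Seated jurors 1–12: #1, #2, #4, #5, #6, #7, #8, #9, #11, #12, #14, #15 (alternates #16, #18 not counted).
Of those, in Zone A: #1, #5, #7, #11 → 4.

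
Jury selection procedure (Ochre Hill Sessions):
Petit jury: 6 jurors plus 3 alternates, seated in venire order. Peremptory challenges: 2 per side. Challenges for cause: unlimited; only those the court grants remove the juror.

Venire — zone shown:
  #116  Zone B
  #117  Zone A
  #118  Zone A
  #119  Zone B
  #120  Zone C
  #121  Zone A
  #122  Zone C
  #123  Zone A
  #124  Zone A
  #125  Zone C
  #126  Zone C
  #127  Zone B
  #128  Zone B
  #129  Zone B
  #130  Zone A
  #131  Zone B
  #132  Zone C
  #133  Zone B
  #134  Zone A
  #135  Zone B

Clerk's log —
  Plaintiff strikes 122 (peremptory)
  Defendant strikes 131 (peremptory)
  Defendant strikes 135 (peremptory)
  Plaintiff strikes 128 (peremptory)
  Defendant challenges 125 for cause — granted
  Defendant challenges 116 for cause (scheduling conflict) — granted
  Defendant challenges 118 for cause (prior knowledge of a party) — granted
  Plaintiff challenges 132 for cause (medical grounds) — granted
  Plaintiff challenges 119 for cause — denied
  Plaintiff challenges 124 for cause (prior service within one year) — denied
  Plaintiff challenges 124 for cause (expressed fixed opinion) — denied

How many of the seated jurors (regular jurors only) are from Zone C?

Removed: #116, #118, #122, #125, #128, #131, #132, #135.
Seated jurors 1–6: #117, #119, #120, #121, #123, #124 (alternates #126, #127, #129 not counted).
Of those, in Zone C: #120 → 1.

1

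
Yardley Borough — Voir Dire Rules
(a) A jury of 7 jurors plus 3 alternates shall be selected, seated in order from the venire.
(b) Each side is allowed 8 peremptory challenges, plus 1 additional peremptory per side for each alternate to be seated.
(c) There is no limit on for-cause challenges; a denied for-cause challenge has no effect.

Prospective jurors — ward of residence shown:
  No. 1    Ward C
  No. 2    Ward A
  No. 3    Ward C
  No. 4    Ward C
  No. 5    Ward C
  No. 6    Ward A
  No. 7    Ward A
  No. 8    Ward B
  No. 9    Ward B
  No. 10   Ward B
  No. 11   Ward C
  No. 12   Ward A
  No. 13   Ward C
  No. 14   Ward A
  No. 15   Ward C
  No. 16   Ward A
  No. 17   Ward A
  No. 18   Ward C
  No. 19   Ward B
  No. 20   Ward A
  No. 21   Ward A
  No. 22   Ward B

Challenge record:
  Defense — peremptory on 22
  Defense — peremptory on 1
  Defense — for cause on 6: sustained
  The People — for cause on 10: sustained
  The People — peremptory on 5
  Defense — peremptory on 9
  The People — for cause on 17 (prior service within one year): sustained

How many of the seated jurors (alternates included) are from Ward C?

5

Removed: #1, #5, #6, #9, #10, #17, #22.
Seated (10 incl. alternates): #2, #3, #4, #7, #8, #11, #12, #13, #14, #15.
Of those, in Ward C: #3, #4, #11, #13, #15 → 5.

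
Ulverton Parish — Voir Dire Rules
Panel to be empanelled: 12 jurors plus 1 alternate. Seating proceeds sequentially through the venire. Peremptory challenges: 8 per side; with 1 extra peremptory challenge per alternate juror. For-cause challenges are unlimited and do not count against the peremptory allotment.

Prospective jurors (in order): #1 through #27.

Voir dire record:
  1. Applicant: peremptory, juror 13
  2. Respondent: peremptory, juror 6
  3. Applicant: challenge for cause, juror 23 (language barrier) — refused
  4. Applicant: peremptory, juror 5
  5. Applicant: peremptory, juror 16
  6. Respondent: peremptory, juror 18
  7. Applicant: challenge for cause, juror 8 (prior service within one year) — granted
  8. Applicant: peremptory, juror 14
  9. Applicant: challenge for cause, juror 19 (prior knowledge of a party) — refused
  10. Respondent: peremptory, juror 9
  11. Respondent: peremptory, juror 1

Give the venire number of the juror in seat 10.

19

Removed: #1, #5, #6, #8, #9, #13, #14, #16, #18. (#19, #23 stay — for-cause denied.)
Seating in order: seats 1–12 → #2, #3, #4, #7, #10, #11, #12, #15, #17, #19, #20, #21; alternates → #22.
So seat 10 is #19.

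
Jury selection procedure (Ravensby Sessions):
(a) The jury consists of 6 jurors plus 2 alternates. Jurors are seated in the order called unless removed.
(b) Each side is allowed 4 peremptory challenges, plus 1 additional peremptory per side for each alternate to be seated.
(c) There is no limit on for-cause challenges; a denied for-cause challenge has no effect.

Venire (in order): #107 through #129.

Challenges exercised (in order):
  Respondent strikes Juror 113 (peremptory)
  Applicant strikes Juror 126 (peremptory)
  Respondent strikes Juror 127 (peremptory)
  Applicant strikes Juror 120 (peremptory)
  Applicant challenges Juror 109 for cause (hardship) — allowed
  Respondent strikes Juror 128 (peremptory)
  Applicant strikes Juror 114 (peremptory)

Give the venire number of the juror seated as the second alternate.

117

Removed: #109, #113, #114, #120, #126, #127, #128.
Seating in order: seats 1–6 → #107, #108, #110, #111, #112, #115; alternates → #116, #117.
So alternate 2 is #117.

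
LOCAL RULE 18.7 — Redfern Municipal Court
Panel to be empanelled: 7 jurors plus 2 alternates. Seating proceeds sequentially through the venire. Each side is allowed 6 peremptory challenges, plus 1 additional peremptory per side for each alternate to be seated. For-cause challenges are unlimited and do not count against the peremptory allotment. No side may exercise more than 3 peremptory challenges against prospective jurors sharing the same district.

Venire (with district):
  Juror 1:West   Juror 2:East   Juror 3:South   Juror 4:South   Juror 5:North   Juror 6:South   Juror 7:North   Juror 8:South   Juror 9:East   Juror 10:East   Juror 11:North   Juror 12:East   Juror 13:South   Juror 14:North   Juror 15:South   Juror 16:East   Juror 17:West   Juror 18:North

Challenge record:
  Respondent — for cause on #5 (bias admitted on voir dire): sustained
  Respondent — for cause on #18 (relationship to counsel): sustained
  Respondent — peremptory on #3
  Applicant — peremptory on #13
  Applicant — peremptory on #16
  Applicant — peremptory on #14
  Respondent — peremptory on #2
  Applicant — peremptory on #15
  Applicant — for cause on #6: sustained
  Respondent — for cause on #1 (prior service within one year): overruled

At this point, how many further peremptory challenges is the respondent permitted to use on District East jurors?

Respondent peremptories so far: #3, #2 — 2 of 8 used, 6 left overall.
Against District East: #2 — 1 used; per-district cap 3 leaves 2.
Binding limit: min(6, 2) = 2.

2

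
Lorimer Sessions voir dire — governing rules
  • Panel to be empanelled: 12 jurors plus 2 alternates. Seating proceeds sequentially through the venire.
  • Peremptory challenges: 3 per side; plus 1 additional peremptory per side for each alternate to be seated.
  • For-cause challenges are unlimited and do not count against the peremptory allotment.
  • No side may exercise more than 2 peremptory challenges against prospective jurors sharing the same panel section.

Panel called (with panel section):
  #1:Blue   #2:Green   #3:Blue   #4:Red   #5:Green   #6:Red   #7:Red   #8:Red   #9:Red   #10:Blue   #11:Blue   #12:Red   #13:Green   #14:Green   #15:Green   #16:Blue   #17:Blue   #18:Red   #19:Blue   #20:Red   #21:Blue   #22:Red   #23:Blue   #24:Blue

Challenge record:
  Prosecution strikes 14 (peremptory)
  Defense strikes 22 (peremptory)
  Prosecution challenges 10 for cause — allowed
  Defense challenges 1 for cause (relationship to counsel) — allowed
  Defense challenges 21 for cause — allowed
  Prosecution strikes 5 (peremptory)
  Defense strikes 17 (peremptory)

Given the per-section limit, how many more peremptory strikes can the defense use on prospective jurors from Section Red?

1

Defense peremptories so far: #22, #17 — 2 of 5 used, 3 left overall.
Against Section Red: #22 — 1 used; per-section cap 2 leaves 1.
Binding limit: min(3, 1) = 1.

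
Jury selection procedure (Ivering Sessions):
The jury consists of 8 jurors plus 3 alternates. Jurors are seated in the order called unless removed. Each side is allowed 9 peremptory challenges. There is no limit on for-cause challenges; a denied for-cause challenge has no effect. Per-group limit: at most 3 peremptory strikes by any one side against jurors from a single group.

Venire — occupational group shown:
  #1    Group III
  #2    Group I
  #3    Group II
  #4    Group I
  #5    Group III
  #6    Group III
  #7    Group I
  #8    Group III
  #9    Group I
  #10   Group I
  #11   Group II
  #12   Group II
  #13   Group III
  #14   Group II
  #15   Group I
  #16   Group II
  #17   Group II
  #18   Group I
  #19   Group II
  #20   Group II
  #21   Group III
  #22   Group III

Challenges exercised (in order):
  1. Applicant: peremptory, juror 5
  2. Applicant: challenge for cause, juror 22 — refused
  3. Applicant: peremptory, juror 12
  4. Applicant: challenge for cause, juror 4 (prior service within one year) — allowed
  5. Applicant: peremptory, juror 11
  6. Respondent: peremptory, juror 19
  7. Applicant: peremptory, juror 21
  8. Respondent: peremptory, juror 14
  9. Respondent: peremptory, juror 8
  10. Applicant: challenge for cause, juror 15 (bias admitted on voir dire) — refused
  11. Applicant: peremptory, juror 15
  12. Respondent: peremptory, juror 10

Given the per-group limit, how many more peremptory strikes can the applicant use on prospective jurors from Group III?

Applicant peremptories so far: #5, #12, #11, #21, #15 — 5 of 9 used, 4 left overall.
Against Group III: #5, #21 — 2 used; per-group cap 3 leaves 1.
Binding limit: min(4, 1) = 1.

1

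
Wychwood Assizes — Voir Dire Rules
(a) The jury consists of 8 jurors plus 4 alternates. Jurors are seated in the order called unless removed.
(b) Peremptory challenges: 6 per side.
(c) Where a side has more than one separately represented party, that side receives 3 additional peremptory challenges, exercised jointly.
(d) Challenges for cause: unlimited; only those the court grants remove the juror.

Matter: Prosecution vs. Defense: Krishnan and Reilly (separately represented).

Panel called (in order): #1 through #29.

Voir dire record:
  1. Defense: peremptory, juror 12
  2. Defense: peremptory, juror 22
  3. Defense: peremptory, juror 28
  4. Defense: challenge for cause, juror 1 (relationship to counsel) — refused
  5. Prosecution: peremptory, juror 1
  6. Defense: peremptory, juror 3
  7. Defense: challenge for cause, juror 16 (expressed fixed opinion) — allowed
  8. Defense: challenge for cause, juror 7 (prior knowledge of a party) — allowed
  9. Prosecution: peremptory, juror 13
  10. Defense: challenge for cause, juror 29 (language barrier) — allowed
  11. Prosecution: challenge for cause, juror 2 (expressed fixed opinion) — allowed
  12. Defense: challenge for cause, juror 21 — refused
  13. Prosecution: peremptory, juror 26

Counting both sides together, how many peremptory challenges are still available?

Prosecution allotment: 6. Defense allotment: 6 base + 3 multi-party = 9.
Prosecution peremptories used: #1, #13, #26 — 3 (the for-cause on #2 doesn't count).
Defense peremptories used: #12, #22, #28, #3 — 4 (for-cause on #1, #16, #7, #29, #21 don't count).
Remaining: (6 − 3) + (9 − 4) = 8.

8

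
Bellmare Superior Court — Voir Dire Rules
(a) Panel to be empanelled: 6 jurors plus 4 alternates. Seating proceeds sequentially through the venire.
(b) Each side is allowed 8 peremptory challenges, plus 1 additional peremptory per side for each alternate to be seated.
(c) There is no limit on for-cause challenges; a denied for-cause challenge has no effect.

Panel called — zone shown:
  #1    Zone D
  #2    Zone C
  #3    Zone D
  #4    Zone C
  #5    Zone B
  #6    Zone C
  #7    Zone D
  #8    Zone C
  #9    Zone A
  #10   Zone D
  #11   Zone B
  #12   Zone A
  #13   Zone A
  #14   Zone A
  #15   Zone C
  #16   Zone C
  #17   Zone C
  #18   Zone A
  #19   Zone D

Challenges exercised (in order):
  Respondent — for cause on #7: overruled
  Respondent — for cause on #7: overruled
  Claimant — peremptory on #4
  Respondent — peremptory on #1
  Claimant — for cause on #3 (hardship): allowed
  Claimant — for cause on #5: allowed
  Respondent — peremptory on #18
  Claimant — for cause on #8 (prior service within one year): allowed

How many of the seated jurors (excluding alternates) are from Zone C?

2

Removed: #1, #3, #4, #5, #8, #18.
Seated jurors 1–6: #2, #6, #7, #9, #10, #11 (alternates #12, #13, #14, #15 not counted).
Of those, in Zone C: #2, #6 → 2.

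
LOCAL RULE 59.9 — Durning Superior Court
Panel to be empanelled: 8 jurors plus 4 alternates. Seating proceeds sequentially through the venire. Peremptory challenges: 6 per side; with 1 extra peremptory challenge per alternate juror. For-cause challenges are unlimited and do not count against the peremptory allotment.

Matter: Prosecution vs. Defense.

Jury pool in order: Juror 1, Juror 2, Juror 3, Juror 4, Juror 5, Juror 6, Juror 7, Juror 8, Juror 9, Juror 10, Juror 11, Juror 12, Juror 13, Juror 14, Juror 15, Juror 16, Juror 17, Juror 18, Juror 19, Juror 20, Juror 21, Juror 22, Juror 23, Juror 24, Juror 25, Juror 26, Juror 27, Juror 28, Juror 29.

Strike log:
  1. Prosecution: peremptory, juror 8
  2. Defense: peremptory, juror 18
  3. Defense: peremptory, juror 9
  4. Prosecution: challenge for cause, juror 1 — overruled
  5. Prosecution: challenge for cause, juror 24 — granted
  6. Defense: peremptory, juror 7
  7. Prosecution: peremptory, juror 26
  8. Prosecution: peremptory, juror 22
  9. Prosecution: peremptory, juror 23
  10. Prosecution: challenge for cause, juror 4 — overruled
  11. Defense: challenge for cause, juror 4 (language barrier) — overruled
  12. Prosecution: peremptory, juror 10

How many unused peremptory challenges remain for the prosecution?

Prosecution allotment: 6 base + 1 × 4 alternates = 10.
Prosecution peremptories used: #8, #26, #22, #23, #10 — 5 (for-cause on #1, #24, #4 don't count).
Remaining: 10 − 5 = 5.

5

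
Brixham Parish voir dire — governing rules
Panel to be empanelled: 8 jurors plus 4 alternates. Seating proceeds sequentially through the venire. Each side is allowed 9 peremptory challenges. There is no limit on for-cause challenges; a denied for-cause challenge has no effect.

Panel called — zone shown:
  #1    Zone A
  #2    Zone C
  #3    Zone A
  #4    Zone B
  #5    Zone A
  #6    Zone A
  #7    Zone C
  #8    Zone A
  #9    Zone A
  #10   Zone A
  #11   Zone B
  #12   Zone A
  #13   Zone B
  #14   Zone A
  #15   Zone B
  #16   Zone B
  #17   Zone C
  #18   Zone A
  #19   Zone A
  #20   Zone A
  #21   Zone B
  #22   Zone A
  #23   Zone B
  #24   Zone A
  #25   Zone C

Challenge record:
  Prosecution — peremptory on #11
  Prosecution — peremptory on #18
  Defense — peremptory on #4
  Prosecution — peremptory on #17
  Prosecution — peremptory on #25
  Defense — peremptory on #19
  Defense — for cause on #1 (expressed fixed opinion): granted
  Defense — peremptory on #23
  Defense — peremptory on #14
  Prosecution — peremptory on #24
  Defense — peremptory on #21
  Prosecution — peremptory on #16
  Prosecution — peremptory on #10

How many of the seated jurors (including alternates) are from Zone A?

8

Removed: #1, #4, #10, #11, #14, #16, #17, #18, #19, #21, #23, #24, #25.
Seated (12 incl. alternates): #2, #3, #5, #6, #7, #8, #9, #12, #13, #15, #20, #22.
Of those, in Zone A: #3, #5, #6, #8, #9, #12, #20, #22 → 8.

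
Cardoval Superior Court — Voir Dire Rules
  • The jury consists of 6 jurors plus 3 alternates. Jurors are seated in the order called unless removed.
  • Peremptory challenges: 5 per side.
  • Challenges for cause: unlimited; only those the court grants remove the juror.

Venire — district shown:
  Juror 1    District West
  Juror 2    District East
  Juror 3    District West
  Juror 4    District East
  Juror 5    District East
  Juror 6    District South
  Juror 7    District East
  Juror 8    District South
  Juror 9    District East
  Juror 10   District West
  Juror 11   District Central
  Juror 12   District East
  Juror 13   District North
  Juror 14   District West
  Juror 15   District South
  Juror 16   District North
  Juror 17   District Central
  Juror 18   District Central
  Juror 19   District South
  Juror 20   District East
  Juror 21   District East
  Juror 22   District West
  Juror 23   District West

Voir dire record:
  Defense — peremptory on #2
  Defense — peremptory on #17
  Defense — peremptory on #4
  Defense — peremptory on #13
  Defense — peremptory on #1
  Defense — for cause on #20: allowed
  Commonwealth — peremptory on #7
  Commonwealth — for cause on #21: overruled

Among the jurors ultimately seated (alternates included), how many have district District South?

2

Removed: #1, #2, #4, #7, #13, #17, #20.
Seated (9 incl. alternates): #3, #5, #6, #8, #9, #10, #11, #12, #14.
Of those, in District South: #6, #8 → 2.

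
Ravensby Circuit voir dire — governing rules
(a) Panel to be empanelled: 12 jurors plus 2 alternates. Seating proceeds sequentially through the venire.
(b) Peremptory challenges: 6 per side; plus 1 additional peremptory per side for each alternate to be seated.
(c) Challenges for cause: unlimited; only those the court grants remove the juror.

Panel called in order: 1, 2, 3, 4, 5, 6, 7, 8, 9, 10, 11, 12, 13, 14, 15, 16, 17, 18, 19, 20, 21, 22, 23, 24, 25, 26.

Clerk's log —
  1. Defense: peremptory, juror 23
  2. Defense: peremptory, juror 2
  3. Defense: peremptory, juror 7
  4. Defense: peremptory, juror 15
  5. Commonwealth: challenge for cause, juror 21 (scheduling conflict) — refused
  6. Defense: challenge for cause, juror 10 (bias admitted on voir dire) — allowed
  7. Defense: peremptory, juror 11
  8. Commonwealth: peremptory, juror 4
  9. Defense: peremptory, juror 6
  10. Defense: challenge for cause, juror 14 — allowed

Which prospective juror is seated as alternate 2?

22

Removed: #2, #4, #6, #7, #10, #11, #14, #15, #23. (#21 stays — for-cause denied.)
Filling seats in venire order through position 14: #1, #3, #5, #8, #9, #12, #13, #16, #17, #18, #19, #20, #21, #22.
So alternate 2 is #22.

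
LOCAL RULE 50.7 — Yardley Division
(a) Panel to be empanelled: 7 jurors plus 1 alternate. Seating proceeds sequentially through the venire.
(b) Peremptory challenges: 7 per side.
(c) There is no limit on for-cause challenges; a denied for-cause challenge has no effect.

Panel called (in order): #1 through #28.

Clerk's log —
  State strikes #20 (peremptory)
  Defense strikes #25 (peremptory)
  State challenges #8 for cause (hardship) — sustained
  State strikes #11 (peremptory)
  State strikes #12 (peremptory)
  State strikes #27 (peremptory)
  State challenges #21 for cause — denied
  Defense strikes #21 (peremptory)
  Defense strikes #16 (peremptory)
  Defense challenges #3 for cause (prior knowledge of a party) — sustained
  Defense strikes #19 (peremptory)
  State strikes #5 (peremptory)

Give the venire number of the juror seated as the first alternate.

Removed: #3, #5, #8, #11, #12, #16, #19, #20, #21, #25, #27.
Seating in order: seats 1–7 → #1, #2, #4, #6, #7, #9, #10; alternates → #13.
So alternate 1 is #13.

13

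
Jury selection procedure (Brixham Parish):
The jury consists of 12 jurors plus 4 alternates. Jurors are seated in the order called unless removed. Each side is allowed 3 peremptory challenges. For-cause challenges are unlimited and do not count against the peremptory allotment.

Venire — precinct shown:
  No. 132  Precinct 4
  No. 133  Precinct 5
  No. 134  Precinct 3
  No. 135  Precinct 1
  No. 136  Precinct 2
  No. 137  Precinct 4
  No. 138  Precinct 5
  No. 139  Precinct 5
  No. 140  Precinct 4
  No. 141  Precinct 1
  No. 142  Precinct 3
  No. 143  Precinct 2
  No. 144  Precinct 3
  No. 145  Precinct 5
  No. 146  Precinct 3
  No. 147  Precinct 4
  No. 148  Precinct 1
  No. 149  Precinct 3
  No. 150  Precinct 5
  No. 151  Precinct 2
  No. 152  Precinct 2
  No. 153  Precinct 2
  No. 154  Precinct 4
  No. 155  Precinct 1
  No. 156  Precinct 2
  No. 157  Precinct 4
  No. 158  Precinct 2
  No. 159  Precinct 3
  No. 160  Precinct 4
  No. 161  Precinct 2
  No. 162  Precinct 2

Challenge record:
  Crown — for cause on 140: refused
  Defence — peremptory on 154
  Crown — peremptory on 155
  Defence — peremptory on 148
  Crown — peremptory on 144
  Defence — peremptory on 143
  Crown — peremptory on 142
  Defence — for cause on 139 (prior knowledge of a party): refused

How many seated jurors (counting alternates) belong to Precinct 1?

2

Removed: #142, #143, #144, #148, #154, #155.
Seated (16 incl. alternates): #132, #133, #134, #135, #136, #137, #138, #139, #140, #141, #145, #146, #147, #149, #150, #151.
Of those, in Precinct 1: #135, #141 → 2.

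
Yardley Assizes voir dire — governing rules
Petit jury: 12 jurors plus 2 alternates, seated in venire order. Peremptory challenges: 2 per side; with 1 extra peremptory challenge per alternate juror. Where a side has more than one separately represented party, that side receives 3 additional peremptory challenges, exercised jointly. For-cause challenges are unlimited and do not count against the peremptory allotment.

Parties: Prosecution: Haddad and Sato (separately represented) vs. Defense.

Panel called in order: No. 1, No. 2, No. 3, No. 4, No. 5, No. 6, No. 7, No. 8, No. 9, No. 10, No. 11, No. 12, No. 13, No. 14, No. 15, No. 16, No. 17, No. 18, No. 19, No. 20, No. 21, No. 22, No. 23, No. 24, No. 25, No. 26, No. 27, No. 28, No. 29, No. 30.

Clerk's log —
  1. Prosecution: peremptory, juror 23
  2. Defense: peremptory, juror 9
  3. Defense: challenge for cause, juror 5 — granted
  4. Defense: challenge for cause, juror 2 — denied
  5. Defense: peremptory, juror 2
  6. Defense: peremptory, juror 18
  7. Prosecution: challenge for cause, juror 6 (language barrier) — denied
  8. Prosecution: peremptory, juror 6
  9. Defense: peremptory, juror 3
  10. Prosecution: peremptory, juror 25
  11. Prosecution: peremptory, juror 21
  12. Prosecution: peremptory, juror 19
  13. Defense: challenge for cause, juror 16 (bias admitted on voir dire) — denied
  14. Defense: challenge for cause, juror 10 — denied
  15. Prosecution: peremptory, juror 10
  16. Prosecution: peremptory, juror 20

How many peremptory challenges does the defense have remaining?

Defense allotment: 2 base + 1 × 2 alternates = 4.
Defense peremptories used: #9, #2, #18, #3 — 4 (for-cause on #5, #2, #16, #10 don't count).
Remaining: 4 − 4 = 0.

0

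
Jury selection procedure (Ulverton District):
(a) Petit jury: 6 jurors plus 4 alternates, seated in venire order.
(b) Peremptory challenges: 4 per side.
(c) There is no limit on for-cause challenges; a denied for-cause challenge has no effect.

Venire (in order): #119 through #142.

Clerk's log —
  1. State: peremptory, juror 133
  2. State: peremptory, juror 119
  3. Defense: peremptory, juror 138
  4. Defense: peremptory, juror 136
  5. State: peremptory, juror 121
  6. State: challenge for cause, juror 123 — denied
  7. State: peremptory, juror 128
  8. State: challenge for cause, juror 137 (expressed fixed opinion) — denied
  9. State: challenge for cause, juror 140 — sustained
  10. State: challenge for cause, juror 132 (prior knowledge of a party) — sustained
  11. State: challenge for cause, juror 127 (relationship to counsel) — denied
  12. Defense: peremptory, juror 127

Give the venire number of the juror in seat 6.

Removed: #119, #121, #127, #128, #132, #133, #136, #138, #140. (#123, #137 stay — for-cause denied.)
Seating in order: seats 1–6 → #120, #122, #123, #124, #125, #126; alternates → #129, #130, #131, #134.
So seat 6 is #126.

126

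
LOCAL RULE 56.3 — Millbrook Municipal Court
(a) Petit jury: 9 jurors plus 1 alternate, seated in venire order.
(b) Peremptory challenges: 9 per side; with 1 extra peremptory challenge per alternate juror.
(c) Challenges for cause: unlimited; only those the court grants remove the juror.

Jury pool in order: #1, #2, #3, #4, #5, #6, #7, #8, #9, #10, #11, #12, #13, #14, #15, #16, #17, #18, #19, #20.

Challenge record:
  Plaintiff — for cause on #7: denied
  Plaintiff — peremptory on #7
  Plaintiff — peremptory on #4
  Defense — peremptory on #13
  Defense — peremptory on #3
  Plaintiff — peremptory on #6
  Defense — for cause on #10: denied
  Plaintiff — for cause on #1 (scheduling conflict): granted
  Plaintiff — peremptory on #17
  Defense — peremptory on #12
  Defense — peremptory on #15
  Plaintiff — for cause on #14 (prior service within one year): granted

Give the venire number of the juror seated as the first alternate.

Removed: #1, #3, #4, #6, #7, #12, #13, #14, #15, #17. (#10 stays — for-cause denied.)
Filling seats in venire order through position 10: #2, #5, #8, #9, #10, #11, #16, #18, #19, #20.
So alternate 1 is #20.

20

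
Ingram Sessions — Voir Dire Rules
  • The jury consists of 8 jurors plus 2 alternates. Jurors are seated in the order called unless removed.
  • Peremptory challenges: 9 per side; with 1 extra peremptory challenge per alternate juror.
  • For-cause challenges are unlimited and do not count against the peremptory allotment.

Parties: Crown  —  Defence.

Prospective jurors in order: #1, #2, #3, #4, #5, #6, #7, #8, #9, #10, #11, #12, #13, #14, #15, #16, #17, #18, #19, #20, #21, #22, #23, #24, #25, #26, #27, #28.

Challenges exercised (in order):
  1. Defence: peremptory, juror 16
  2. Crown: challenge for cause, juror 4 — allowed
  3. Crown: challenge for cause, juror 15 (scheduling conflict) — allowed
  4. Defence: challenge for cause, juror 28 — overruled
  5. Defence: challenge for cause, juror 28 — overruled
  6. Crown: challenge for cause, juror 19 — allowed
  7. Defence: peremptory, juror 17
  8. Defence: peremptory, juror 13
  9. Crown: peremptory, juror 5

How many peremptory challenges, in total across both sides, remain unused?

18

Crown allotment: 9 base + 1 × 2 alternates = 11. Defence allotment: 9 base + 1 × 2 alternates = 11.
Crown peremptories used: #5 — 1 (for-cause on #4, #15, #19 don't count).
Defence peremptories used: #16, #17, #13 — 3 (for-cause on #28, #28 don't count).
Remaining: (11 − 1) + (11 − 3) = 18.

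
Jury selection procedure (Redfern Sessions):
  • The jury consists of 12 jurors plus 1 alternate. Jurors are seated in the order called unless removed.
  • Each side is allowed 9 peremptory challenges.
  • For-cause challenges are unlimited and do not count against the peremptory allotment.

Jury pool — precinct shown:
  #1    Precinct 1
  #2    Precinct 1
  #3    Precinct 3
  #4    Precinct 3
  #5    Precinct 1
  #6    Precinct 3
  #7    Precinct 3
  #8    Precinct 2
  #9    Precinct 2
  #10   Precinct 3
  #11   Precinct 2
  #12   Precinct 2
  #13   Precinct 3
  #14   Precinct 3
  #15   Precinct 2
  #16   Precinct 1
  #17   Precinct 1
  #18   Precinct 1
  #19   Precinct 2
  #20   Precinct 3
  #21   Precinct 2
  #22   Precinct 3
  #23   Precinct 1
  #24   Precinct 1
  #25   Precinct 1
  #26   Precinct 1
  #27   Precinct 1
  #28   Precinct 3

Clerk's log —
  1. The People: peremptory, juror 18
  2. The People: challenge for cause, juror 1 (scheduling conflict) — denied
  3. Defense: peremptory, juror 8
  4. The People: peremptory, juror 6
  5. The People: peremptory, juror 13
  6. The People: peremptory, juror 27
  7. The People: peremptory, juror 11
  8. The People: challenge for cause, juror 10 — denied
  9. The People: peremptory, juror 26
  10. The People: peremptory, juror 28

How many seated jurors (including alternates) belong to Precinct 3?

Removed: #6, #8, #11, #13, #18, #26, #27, #28.
Seated (13 incl. alternates): #1, #2, #3, #4, #5, #7, #9, #10, #12, #14, #15, #16, #17.
Of those, in Precinct 3: #3, #4, #7, #10, #14 → 5.

5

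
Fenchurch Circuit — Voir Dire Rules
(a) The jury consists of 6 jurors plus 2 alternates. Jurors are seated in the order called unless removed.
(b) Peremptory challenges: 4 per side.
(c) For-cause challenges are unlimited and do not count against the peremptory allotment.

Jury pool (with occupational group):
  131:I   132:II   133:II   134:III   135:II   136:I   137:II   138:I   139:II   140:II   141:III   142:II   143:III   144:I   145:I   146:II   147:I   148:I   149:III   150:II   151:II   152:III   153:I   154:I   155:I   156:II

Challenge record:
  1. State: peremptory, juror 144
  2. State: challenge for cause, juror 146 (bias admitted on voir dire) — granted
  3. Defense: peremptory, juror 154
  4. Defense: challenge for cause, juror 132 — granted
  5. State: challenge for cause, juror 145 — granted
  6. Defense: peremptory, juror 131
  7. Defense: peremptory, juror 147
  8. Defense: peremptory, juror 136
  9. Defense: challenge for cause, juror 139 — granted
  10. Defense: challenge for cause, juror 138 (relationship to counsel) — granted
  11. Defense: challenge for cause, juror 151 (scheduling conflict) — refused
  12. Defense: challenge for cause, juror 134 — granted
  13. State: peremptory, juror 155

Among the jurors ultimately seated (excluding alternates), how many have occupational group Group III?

1

Removed: #131, #132, #134, #136, #138, #139, #144, #145, #146, #147, #154, #155.
Seated jurors 1–6: #133, #135, #137, #140, #141, #142 (alternates #143, #148 not counted).
Of those, in Group III: #141 → 1.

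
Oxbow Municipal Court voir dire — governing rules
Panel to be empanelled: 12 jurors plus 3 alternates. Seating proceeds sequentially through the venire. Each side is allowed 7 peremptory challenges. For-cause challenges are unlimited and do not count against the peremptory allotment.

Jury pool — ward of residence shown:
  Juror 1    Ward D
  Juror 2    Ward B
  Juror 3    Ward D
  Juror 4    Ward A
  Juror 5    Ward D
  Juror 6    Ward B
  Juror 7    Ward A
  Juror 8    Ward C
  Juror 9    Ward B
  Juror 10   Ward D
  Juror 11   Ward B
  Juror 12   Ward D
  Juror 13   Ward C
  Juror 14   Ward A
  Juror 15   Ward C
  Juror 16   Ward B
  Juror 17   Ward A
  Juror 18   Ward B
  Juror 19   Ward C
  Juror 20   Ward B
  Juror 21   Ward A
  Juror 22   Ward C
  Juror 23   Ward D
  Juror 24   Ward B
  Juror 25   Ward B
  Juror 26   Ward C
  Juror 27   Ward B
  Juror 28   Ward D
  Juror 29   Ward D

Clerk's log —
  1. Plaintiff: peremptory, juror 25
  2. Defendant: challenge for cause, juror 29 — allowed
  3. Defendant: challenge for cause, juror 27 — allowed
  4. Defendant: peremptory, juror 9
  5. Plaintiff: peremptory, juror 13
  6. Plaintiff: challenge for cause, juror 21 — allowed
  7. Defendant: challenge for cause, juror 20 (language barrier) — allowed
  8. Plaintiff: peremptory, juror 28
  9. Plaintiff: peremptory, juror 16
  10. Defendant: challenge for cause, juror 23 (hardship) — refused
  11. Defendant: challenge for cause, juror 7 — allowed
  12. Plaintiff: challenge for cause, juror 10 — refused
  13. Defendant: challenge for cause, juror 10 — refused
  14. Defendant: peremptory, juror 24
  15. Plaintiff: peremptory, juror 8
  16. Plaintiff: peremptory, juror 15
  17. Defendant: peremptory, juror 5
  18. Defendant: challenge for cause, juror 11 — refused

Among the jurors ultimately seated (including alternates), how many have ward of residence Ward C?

Removed: #5, #7, #8, #9, #13, #15, #16, #20, #21, #24, #25, #27, #28, #29.
Seated (15 incl. alternates): #1, #2, #3, #4, #6, #10, #11, #12, #14, #17, #18, #19, #22, #23, #26.
Of those, in Ward C: #19, #22, #26 → 3.

3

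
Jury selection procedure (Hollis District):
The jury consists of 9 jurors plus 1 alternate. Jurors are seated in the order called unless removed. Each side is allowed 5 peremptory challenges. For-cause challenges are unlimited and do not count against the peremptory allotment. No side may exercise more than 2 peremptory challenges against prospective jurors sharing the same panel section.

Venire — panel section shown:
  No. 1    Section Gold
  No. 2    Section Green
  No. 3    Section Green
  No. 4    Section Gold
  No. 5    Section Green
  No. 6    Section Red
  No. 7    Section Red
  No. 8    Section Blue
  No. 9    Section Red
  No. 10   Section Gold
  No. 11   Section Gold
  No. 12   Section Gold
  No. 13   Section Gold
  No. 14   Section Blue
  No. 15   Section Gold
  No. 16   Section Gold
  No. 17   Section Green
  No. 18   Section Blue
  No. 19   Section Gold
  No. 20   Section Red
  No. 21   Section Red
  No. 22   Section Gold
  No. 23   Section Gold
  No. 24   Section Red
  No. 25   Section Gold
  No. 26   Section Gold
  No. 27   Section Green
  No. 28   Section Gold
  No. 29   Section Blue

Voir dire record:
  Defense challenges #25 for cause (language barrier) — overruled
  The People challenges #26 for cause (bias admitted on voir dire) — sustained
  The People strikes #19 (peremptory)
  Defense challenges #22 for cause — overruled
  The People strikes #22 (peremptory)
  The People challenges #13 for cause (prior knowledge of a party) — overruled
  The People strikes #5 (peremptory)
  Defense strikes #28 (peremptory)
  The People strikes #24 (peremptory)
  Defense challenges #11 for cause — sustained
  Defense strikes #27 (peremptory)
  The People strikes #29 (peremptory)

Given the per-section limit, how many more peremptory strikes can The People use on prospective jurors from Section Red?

0

The People peremptories so far: #19, #22, #5, #24, #29 — 5 of 5 used, 0 left overall.
Against Section Red: #24 — 1 used; per-section cap 2 leaves 1.
Binding limit: min(0, 1) = 0.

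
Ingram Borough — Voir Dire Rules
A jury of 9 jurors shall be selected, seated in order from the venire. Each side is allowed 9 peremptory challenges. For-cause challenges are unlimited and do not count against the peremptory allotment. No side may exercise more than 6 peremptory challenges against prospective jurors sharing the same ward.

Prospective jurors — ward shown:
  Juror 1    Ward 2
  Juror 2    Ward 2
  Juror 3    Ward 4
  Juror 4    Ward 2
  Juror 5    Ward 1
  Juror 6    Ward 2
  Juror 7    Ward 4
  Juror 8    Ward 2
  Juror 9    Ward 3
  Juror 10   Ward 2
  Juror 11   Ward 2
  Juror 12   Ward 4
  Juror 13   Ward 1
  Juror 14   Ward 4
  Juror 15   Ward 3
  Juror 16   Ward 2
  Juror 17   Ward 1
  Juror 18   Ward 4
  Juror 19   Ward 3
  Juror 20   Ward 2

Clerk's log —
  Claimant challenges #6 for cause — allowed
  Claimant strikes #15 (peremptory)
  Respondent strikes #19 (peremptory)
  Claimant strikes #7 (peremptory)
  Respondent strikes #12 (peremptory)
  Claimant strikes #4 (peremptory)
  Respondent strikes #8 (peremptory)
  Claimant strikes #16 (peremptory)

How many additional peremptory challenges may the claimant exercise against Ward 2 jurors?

4

Claimant peremptories so far: #15, #7, #4, #16 — 4 of 9 used, 5 left overall.
Against Ward 2: #4, #16 — 2 used; per-ward cap 6 leaves 4.
Binding limit: min(5, 4) = 4.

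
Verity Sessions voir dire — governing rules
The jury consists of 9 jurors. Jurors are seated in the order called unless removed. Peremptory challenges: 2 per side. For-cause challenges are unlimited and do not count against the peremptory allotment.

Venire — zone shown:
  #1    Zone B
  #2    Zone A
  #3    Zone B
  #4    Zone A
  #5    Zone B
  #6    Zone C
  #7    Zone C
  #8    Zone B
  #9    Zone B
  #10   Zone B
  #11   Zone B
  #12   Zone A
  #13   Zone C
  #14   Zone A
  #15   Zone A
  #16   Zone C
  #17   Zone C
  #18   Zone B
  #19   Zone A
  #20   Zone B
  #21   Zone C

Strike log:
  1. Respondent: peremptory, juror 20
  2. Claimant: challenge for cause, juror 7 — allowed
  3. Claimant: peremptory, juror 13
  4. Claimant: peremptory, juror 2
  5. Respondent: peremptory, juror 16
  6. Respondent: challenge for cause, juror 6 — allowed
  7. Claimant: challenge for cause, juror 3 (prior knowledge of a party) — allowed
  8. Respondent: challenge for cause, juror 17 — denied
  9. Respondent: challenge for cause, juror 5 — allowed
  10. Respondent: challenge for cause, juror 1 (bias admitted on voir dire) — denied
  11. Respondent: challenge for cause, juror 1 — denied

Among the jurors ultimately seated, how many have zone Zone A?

Removed: #2, #3, #5, #6, #7, #13, #16, #20.
Seated jurors 1–9: #1, #4, #8, #9, #10, #11, #12, #14, #15.
Of those, in Zone A: #4, #12, #14, #15 → 4.

4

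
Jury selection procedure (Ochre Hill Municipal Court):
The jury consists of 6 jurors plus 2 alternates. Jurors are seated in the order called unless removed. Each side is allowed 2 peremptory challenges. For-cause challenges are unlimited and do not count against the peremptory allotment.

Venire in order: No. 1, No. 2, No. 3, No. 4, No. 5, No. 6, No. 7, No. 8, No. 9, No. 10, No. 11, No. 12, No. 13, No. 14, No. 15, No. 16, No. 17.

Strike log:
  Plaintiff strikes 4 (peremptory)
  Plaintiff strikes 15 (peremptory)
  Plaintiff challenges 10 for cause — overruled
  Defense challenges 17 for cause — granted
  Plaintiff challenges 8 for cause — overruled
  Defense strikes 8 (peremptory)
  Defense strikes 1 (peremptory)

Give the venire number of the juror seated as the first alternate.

10

Removed: #1, #4, #8, #15, #17. (#10 stays — for-cause denied.)
Seating in order: seats 1–6 → #2, #3, #5, #6, #7, #9; alternates → #10, #11.
So alternate 1 is #10.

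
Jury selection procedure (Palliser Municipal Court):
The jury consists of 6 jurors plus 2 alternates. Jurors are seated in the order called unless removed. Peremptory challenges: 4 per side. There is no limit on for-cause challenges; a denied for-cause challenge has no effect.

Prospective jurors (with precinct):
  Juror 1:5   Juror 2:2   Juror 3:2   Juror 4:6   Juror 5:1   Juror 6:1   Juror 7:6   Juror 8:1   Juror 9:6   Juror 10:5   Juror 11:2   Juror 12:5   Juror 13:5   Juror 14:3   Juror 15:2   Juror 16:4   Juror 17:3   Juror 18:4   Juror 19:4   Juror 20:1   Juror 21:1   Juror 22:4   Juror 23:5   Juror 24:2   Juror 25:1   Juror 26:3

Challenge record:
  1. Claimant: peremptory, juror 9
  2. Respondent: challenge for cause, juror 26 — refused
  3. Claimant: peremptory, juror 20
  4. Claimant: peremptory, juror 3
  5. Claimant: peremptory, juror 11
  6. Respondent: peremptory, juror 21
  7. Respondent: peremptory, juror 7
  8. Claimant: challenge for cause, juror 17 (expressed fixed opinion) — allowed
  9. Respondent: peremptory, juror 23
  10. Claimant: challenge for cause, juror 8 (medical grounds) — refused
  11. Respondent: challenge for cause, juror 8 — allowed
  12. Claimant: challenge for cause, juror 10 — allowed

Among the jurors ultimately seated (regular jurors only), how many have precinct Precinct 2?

Removed: #3, #7, #8, #9, #10, #11, #17, #20, #21, #23.
Seated jurors 1–6: #1, #2, #4, #5, #6, #12 (alternates #13, #14 not counted).
Of those, in Precinct 2: #2 → 1.

1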